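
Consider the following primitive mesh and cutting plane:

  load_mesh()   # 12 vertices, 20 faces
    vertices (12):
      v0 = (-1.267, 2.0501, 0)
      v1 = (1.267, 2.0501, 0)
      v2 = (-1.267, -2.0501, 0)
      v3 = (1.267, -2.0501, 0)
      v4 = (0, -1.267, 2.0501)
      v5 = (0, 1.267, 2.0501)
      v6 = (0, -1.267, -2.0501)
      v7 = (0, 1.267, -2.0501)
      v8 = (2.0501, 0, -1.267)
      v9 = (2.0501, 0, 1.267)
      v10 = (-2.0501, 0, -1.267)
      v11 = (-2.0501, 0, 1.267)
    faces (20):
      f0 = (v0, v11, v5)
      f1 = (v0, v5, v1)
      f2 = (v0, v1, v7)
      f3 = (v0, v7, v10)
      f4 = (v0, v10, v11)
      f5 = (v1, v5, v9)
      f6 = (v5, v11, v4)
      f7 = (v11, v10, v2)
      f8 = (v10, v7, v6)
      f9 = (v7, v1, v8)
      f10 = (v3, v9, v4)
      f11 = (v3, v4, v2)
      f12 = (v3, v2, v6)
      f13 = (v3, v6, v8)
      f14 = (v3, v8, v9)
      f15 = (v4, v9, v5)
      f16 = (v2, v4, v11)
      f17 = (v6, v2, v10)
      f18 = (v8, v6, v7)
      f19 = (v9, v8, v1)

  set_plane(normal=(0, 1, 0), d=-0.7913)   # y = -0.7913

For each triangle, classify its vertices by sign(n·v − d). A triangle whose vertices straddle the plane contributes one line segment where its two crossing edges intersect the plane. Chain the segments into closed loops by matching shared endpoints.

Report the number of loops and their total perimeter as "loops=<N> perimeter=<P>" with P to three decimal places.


Straddling triangles (10 of 20):
  (v5,v11,v4) [++-] → (-0.769718, -0.7913, 1.75608)–(0, -0.7913, 2.0501)  len=0.8240
  (v11,v10,v2) [++-] → (-1.74784, -0.7913, -0.777962)–(-1.74784, -0.7913, 0.777962)  len=1.5559
  (v10,v7,v6) [++-] → (0, -0.7913, -2.0501)–(-0.769718, -0.7913, -1.75608)  len=0.8240
  (v3,v9,v4) [-+-] → (1.74784, -0.7913, 0.777962)–(0.769718, -0.7913, 1.75608)  len=1.3833
  (v3,v6,v8) [--+] → (0.769718, -0.7913, -1.75608)–(1.74784, -0.7913, -0.777962)  len=1.3833
  (v3,v8,v9) [-++] → (1.74784, -0.7913, -0.777962)–(1.74784, -0.7913, 0.777962)  len=1.5559
  (v4,v9,v5) [-++] → (0.769718, -0.7913, 1.75608)–(0, -0.7913, 2.0501)  len=0.8240
  (v2,v4,v11) [--+] → (-0.769718, -0.7913, 1.75608)–(-1.74784, -0.7913, 0.777962)  len=1.3833
  (v6,v2,v10) [--+] → (-1.74784, -0.7913, -0.777962)–(-0.769718, -0.7913, -1.75608)  len=1.3833
  (v8,v6,v7) [+-+] → (0.769718, -0.7913, -1.75608)–(0, -0.7913, -2.0501)  len=0.8240

Chained into 1 loop(s):
  loop 1: 10 segments, perimeter = 11.9408
Total perimeter = 11.941

loops=1 perimeter=11.941


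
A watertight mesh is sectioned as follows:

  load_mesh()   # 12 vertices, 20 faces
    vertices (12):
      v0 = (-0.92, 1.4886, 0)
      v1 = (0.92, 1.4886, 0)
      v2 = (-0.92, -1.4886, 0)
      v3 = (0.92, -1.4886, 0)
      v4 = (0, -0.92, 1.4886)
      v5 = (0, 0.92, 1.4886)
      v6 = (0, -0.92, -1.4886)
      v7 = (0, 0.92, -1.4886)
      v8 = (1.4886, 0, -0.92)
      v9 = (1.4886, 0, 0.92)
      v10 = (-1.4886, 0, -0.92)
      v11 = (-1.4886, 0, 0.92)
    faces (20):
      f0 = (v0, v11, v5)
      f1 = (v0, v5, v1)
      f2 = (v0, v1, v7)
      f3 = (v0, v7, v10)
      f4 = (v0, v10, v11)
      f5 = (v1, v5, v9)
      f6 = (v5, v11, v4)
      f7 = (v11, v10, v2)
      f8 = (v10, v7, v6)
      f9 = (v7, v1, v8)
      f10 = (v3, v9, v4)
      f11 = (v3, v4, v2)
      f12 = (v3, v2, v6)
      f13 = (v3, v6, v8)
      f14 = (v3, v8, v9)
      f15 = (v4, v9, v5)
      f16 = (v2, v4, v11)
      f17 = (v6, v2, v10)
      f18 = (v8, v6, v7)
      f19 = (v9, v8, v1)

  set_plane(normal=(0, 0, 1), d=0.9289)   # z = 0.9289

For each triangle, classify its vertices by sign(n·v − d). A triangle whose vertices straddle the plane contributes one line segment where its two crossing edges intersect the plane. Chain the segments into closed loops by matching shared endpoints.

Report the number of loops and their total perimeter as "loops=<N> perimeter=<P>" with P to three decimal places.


loops=1 perimeter=7.773

Straddling triangles (8 of 20):
  (v0,v11,v5) [--+] → (-1.4653, 0.0144003, 0.9289)–(-0.345912, 1.13379, 0.9289)  len=1.5831
  (v0,v5,v1) [-+-] → (-0.345912, 1.13379, 0.9289)–(0.345912, 1.13379, 0.9289)  len=0.6918
  (v1,v5,v9) [-+-] → (0.345912, 1.13379, 0.9289)–(1.4653, 0.0144003, 0.9289)  len=1.5831
  (v5,v11,v4) [+-+] → (-1.4653, 0.0144003, 0.9289)–(-1.4653, -0.0144003, 0.9289)  len=0.0288
  (v3,v9,v4) [--+] → (1.4653, -0.0144003, 0.9289)–(0.345912, -1.13379, 0.9289)  len=1.5831
  (v3,v4,v2) [-+-] → (0.345912, -1.13379, 0.9289)–(-0.345912, -1.13379, 0.9289)  len=0.6918
  (v4,v9,v5) [+-+] → (1.4653, -0.0144003, 0.9289)–(1.4653, 0.0144003, 0.9289)  len=0.0288
  (v2,v4,v11) [-+-] → (-0.345912, -1.13379, 0.9289)–(-1.4653, -0.0144003, 0.9289)  len=1.5831

Chained into 1 loop(s):
  loop 1: 8 segments, perimeter = 7.7735
Total perimeter = 7.773


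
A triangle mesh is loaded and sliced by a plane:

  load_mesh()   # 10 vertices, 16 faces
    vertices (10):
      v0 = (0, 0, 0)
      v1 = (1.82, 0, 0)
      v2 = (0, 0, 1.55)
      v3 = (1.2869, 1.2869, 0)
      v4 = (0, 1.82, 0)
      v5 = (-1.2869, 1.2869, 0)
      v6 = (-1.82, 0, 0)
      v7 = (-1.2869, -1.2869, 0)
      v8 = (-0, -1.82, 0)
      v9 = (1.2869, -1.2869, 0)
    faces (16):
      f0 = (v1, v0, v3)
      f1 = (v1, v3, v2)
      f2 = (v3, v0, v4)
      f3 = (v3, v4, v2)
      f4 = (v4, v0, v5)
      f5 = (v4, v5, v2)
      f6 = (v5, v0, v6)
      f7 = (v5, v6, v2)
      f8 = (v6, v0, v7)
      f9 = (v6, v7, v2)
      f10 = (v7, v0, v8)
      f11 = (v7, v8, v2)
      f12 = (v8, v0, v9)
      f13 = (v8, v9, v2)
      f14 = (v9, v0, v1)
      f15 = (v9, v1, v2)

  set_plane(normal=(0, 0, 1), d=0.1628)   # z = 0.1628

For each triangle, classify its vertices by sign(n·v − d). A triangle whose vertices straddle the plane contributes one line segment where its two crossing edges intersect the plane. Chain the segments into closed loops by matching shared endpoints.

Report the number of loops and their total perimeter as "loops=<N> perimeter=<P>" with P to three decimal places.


Straddling triangles (8 of 16):
  (v1,v3,v2) [--+] → (1.15173, 1.15173, 0.1628)–(1.62884, 0, 0.1628)  len=1.2466
  (v3,v4,v2) [--+] → (0, 1.62884, 0.1628)–(1.15173, 1.15173, 0.1628)  len=1.2466
  (v4,v5,v2) [--+] → (-1.15173, 1.15173, 0.1628)–(0, 1.62884, 0.1628)  len=1.2466
  (v5,v6,v2) [--+] → (-1.62884, 0, 0.1628)–(-1.15173, 1.15173, 0.1628)  len=1.2466
  (v6,v7,v2) [--+] → (-1.15173, -1.15173, 0.1628)–(-1.62884, 0, 0.1628)  len=1.2466
  (v7,v8,v2) [--+] → (0, -1.62884, 0.1628)–(-1.15173, -1.15173, 0.1628)  len=1.2466
  (v8,v9,v2) [--+] → (1.15173, -1.15173, 0.1628)–(0, -1.62884, 0.1628)  len=1.2466
  (v9,v1,v2) [--+] → (1.62884, 0, 0.1628)–(1.15173, -1.15173, 0.1628)  len=1.2466

Chained into 1 loop(s):
  loop 1: 8 segments, perimeter = 9.9732
Total perimeter = 9.973

loops=1 perimeter=9.973


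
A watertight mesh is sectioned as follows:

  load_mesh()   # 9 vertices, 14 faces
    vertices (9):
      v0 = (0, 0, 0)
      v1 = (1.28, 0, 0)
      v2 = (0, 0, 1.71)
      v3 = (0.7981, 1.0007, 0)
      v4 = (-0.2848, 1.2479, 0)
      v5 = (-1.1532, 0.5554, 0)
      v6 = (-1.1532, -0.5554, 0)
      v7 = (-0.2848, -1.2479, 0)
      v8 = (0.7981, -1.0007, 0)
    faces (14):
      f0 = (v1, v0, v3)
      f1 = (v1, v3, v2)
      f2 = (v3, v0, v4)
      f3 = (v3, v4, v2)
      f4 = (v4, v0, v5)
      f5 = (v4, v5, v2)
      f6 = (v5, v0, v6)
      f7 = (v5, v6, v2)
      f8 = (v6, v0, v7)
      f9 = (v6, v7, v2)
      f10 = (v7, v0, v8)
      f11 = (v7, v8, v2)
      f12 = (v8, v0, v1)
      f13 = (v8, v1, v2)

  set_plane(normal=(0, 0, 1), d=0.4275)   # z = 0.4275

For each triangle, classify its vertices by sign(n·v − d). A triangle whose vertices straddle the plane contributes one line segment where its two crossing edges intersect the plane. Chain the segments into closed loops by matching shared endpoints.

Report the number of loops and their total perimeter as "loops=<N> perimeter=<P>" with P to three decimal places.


Straddling triangles (7 of 14):
  (v1,v3,v2) [--+] → (0.598575, 0.750525, 0.4275)–(0.96, 0, 0.4275)  len=0.8330
  (v3,v4,v2) [--+] → (-0.2136, 0.935925, 0.4275)–(0.598575, 0.750525, 0.4275)  len=0.8331
  (v4,v5,v2) [--+] → (-0.8649, 0.41655, 0.4275)–(-0.2136, 0.935925, 0.4275)  len=0.8330
  (v5,v6,v2) [--+] → (-0.8649, -0.41655, 0.4275)–(-0.8649, 0.41655, 0.4275)  len=0.8331
  (v6,v7,v2) [--+] → (-0.2136, -0.935925, 0.4275)–(-0.8649, -0.41655, 0.4275)  len=0.8330
  (v7,v8,v2) [--+] → (0.598575, -0.750525, 0.4275)–(-0.2136, -0.935925, 0.4275)  len=0.8331
  (v8,v1,v2) [--+] → (0.96, 0, 0.4275)–(0.598575, -0.750525, 0.4275)  len=0.8330

Chained into 1 loop(s):
  loop 1: 7 segments, perimeter = 5.8313
Total perimeter = 5.831

loops=1 perimeter=5.831


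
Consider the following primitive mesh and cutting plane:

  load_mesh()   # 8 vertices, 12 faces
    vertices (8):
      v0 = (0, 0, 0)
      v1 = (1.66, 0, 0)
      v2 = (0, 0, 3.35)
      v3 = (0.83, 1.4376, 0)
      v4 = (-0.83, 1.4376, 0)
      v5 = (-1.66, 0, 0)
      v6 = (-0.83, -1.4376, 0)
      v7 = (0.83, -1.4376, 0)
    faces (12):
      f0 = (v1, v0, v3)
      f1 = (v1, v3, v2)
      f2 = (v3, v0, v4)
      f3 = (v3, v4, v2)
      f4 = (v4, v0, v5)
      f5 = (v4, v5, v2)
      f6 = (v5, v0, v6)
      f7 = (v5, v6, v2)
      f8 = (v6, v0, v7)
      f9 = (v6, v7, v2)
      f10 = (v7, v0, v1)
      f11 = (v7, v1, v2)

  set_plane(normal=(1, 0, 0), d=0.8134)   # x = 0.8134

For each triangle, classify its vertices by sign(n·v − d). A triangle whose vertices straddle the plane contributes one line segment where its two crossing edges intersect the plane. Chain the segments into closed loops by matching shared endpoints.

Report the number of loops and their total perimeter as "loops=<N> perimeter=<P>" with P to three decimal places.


loops=1 perimeter=7.347

Straddling triangles (8 of 12):
  (v1,v0,v3) [+-+] → (0.8134, 0, 0)–(0.8134, 1.40885, 0)  len=1.4088
  (v1,v3,v2) [++-] → (0.8134, 1.40885, 0.067)–(0.8134, 0, 1.7085)  len=2.1632
  (v3,v0,v4) [+--] → (0.8134, 1.40885, 0)–(0.8134, 1.4376, 0)  len=0.0288
  (v3,v4,v2) [+--] → (0.8134, 1.4376, 0)–(0.8134, 1.40885, 0.067)  len=0.0729
  (v6,v0,v7) [--+] → (0.8134, -1.40885, 0)–(0.8134, -1.4376, 0)  len=0.0288
  (v6,v7,v2) [-+-] → (0.8134, -1.4376, 0)–(0.8134, -1.40885, 0.067)  len=0.0729
  (v7,v0,v1) [+-+] → (0.8134, -1.40885, 0)–(0.8134, 0, 0)  len=1.4088
  (v7,v1,v2) [++-] → (0.8134, 0, 1.7085)–(0.8134, -1.40885, 0.067)  len=2.1632

Chained into 1 loop(s):
  loop 1: 8 segments, perimeter = 7.3474
Total perimeter = 7.347


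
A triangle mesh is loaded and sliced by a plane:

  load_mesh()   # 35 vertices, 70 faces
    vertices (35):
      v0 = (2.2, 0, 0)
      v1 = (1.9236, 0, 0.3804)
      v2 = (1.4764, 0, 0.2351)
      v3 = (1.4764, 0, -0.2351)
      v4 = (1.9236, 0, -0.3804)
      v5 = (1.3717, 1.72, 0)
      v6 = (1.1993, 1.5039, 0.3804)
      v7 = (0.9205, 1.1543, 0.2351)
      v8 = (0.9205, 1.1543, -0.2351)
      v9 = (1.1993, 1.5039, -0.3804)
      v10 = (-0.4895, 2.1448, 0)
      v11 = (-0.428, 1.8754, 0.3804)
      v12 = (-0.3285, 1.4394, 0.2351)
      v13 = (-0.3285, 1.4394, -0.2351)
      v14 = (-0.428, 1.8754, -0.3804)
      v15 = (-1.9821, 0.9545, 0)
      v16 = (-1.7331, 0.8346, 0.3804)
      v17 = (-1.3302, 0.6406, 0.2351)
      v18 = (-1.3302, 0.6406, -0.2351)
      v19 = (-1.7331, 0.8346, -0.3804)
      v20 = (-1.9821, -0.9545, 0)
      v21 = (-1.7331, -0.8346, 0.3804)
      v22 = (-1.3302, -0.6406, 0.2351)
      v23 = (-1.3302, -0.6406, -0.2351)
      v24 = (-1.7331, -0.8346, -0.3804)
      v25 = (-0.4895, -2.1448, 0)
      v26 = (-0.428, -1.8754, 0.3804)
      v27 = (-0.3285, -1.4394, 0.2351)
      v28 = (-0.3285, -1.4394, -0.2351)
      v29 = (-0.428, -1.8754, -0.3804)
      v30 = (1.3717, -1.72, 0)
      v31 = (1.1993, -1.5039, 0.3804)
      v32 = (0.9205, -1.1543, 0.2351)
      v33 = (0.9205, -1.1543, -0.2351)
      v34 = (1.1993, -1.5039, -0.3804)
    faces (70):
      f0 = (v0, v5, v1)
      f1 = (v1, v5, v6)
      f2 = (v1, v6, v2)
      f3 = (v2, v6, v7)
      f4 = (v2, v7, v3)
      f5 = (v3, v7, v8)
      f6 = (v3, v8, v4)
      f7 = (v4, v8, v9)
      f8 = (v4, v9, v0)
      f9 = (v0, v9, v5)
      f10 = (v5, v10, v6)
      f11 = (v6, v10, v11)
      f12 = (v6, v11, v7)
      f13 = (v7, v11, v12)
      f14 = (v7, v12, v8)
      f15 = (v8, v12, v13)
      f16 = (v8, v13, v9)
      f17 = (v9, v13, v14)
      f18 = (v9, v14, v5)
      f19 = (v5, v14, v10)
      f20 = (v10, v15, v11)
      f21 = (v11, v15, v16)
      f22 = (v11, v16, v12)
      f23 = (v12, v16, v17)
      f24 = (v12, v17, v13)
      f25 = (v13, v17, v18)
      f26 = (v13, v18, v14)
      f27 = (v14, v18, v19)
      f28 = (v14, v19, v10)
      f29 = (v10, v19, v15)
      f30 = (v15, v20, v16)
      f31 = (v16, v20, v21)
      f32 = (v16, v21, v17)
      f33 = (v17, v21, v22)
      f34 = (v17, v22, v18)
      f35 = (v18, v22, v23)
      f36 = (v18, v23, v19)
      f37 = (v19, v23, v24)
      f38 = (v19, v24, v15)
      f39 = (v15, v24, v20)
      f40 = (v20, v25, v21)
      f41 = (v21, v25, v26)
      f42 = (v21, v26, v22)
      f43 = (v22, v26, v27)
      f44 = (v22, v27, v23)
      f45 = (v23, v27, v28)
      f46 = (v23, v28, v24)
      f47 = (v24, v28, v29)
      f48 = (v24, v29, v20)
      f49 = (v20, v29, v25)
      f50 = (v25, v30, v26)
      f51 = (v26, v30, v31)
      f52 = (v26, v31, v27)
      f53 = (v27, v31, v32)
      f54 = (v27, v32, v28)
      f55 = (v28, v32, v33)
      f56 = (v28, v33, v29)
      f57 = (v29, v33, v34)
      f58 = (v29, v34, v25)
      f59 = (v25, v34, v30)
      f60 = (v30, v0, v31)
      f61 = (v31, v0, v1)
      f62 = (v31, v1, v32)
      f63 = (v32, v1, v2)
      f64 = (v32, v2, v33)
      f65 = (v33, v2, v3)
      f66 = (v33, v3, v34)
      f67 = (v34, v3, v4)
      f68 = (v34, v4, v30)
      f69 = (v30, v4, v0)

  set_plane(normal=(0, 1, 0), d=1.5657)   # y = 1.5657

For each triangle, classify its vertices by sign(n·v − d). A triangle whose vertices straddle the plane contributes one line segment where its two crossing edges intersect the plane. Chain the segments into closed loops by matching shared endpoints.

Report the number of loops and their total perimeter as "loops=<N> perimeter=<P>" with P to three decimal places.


Straddling triangles (16 of 70):
  (v0,v5,v1) [-+-] → (1.44601, 1.5657, 0)–(1.42121, 1.5657, 0.0341254)  len=0.0422
  (v1,v5,v6) [-+-] → (1.42121, 1.5657, 0.0341254)–(1.2486, 1.5657, 0.271614)  len=0.2936
  (v0,v9,v5) [--+] → (1.2486, 1.5657, -0.271614)–(1.44601, 1.5657, 0)  len=0.3358
  (v5,v10,v6) [++-] → (1.03645, 1.5657, 0.343719)–(1.2486, 1.5657, 0.271614)  len=0.2241
  (v6,v10,v11) [-++] → (1.03645, 1.5657, 0.343719)–(0.928594, 1.5657, 0.3804)  len=0.1139
  (v6,v11,v7) [-+-] → (0.928594, 1.5657, 0.3804)–(0.151157, 1.5657, 0.317996)  len=0.7799
  (v7,v11,v12) [-+-] → (0.151157, 1.5657, 0.317996)–(-0.357323, 1.5657, 0.27719)  len=0.5101
  (v9,v13,v14) [--+] → (-0.357323, 1.5657, -0.27719)–(0.928594, 1.5657, -0.3804)  len=1.2901
  (v9,v14,v5) [-++] → (0.928594, 1.5657, -0.3804)–(1.2486, 1.5657, -0.271614)  len=0.3380
  (v10,v15,v11) [+-+] → (-1.21567, 1.5657, 0)–(-0.950646, 1.5657, 0.252471)  len=0.3660
  (v11,v15,v16) [+--] → (-0.950646, 1.5657, 0.252471)–(-0.816345, 1.5657, 0.3804)  len=0.1855
  (v11,v16,v12) [+--] → (-0.816345, 1.5657, 0.3804)–(-0.357323, 1.5657, 0.27719)  len=0.4705
  (v13,v18,v14) [--+] → (-0.654281, 1.5657, -0.343957)–(-0.357323, 1.5657, -0.27719)  len=0.3044
  (v14,v18,v19) [+--] → (-0.654281, 1.5657, -0.343957)–(-0.816345, 1.5657, -0.3804)  len=0.1661
  (v14,v19,v10) [+-+] → (-0.816345, 1.5657, -0.3804)–(-1.03916, 1.5657, -0.168134)  len=0.3077
  (v10,v19,v15) [+--] → (-1.03916, 1.5657, -0.168134)–(-1.21567, 1.5657, 0)  len=0.2438

Chained into 1 loop(s):
  loop 1: 16 segments, perimeter = 5.9716
Total perimeter = 5.972

loops=1 perimeter=5.972


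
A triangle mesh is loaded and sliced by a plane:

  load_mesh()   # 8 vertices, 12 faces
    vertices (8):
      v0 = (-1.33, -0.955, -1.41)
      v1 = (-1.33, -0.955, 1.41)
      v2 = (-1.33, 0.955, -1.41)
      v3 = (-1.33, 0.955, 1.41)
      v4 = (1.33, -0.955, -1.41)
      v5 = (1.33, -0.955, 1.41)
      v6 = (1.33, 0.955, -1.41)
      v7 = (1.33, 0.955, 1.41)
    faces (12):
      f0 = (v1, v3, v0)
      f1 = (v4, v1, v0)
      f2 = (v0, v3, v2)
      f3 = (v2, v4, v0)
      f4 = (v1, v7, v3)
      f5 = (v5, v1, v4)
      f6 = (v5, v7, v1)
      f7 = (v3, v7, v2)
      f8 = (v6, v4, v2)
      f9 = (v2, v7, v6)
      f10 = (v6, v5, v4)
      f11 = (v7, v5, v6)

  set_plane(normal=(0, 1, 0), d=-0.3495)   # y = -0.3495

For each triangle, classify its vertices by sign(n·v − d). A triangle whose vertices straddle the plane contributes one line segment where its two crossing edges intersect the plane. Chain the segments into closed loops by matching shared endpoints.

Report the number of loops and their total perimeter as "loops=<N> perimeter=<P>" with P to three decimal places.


Straddling triangles (8 of 12):
  (v1,v3,v0) [-+-] → (-1.33, -0.3495, 1.41)–(-1.33, -0.3495, -0.516016)  len=1.9260
  (v0,v3,v2) [-++] → (-1.33, -0.3495, -0.516016)–(-1.33, -0.3495, -1.41)  len=0.8940
  (v2,v4,v0) [+--] → (0.486738, -0.3495, -1.41)–(-1.33, -0.3495, -1.41)  len=1.8167
  (v1,v7,v3) [-++] → (-0.486738, -0.3495, 1.41)–(-1.33, -0.3495, 1.41)  len=0.8433
  (v5,v7,v1) [-+-] → (1.33, -0.3495, 1.41)–(-0.486738, -0.3495, 1.41)  len=1.8167
  (v6,v4,v2) [+-+] → (1.33, -0.3495, -1.41)–(0.486738, -0.3495, -1.41)  len=0.8433
  (v6,v5,v4) [+--] → (1.33, -0.3495, 0.516016)–(1.33, -0.3495, -1.41)  len=1.9260
  (v7,v5,v6) [+-+] → (1.33, -0.3495, 1.41)–(1.33, -0.3495, 0.516016)  len=0.8940

Chained into 1 loop(s):
  loop 1: 8 segments, perimeter = 10.9600
Total perimeter = 10.960

loops=1 perimeter=10.960


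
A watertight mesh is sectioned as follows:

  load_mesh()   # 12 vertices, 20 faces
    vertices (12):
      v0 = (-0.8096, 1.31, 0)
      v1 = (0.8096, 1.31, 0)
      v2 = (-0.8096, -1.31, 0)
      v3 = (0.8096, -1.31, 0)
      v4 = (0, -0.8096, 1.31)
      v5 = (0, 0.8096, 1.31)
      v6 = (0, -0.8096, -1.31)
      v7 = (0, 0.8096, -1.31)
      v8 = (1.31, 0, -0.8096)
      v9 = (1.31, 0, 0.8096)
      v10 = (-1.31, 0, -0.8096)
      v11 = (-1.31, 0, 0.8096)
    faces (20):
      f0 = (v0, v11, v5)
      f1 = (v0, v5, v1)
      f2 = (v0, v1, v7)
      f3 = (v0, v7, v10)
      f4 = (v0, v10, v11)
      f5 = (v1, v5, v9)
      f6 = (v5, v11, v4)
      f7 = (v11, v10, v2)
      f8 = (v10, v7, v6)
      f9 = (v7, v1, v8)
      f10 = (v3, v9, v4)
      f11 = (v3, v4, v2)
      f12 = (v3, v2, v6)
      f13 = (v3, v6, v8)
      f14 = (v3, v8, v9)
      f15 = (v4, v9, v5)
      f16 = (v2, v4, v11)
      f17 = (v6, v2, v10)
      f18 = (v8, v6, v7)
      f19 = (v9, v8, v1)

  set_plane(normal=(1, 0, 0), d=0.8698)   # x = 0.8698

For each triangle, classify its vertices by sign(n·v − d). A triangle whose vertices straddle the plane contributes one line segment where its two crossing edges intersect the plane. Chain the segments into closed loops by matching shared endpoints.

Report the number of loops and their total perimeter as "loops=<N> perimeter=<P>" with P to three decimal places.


loops=1 perimeter=6.458

Straddling triangles (8 of 20):
  (v1,v5,v9) [--+] → (0.8698, 0.27205, 0.97775)–(0.8698, 1.1524, 0.0973979)  len=1.2450
  (v7,v1,v8) [--+] → (0.8698, 1.1524, -0.0973979)–(0.8698, 0.27205, -0.97775)  len=1.2450
  (v3,v9,v4) [-+-] → (0.8698, -1.1524, 0.0973979)–(0.8698, -0.27205, 0.97775)  len=1.2450
  (v3,v6,v8) [--+] → (0.8698, -0.27205, -0.97775)–(0.8698, -1.1524, -0.0973979)  len=1.2450
  (v3,v8,v9) [-++] → (0.8698, -1.1524, -0.0973979)–(0.8698, -1.1524, 0.0973979)  len=0.1948
  (v4,v9,v5) [-+-] → (0.8698, -0.27205, 0.97775)–(0.8698, 0.27205, 0.97775)  len=0.5441
  (v8,v6,v7) [+--] → (0.8698, -0.27205, -0.97775)–(0.8698, 0.27205, -0.97775)  len=0.5441
  (v9,v8,v1) [++-] → (0.8698, 1.1524, -0.0973979)–(0.8698, 1.1524, 0.0973979)  len=0.1948

Chained into 1 loop(s):
  loop 1: 8 segments, perimeter = 6.4578
Total perimeter = 6.458


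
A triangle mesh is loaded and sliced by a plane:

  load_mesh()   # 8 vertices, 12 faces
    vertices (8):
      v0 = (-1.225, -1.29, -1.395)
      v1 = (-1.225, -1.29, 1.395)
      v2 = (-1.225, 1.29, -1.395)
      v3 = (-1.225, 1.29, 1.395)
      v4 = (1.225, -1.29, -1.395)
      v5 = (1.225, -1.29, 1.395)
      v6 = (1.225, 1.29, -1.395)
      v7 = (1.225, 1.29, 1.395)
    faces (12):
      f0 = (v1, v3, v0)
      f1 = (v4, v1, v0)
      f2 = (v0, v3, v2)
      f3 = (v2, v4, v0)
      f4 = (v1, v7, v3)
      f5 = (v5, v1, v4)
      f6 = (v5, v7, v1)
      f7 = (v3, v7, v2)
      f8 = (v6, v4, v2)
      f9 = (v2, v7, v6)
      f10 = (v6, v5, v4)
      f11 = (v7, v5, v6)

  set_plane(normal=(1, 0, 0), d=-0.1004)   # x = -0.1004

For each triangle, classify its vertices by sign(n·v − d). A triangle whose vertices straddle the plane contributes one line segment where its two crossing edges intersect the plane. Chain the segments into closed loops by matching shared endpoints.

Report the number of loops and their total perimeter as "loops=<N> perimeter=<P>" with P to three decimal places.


loops=1 perimeter=10.740

Straddling triangles (8 of 12):
  (v4,v1,v0) [+--] → (-0.1004, -1.29, 0.114333)–(-0.1004, -1.29, -1.395)  len=1.5093
  (v2,v4,v0) [-+-] → (-0.1004, 0.105727, -1.395)–(-0.1004, -1.29, -1.395)  len=1.3957
  (v1,v7,v3) [-+-] → (-0.1004, -0.105727, 1.395)–(-0.1004, 1.29, 1.395)  len=1.3957
  (v5,v1,v4) [+-+] → (-0.1004, -1.29, 1.395)–(-0.1004, -1.29, 0.114333)  len=1.2807
  (v5,v7,v1) [++-] → (-0.1004, -0.105727, 1.395)–(-0.1004, -1.29, 1.395)  len=1.1843
  (v3,v7,v2) [-+-] → (-0.1004, 1.29, 1.395)–(-0.1004, 1.29, -0.114333)  len=1.5093
  (v6,v4,v2) [++-] → (-0.1004, 0.105727, -1.395)–(-0.1004, 1.29, -1.395)  len=1.1843
  (v2,v7,v6) [-++] → (-0.1004, 1.29, -0.114333)–(-0.1004, 1.29, -1.395)  len=1.2807

Chained into 1 loop(s):
  loop 1: 8 segments, perimeter = 10.7400
Total perimeter = 10.740


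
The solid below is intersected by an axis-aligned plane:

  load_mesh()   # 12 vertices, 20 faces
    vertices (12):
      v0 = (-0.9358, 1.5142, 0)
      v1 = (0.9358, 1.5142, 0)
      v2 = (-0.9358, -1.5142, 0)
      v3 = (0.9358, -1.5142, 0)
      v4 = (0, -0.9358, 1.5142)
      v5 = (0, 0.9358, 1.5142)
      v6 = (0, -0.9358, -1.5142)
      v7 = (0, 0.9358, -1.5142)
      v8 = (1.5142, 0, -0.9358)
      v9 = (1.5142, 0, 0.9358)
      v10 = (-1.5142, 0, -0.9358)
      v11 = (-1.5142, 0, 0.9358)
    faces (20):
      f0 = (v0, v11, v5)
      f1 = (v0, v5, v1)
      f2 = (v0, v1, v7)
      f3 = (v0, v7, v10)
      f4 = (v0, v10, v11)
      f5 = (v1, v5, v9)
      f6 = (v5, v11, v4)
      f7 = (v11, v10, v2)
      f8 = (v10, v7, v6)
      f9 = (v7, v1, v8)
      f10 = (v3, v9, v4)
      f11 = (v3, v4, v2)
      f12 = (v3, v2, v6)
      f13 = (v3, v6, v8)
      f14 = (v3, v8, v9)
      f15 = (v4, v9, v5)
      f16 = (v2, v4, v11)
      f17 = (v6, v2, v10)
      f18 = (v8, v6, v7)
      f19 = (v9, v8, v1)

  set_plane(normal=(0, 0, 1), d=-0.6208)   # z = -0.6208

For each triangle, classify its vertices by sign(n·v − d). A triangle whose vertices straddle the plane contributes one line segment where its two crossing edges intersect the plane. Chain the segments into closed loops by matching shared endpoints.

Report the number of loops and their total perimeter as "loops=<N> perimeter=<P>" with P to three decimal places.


loops=1 perimeter=8.732

Straddling triangles (10 of 20):
  (v0,v1,v7) [++-] → (0.552136, 1.27706, -0.6208)–(-0.552136, 1.27706, -0.6208)  len=1.1043
  (v0,v7,v10) [+--] → (-0.552136, 1.27706, -0.6208)–(-1.3195, 0.509695, -0.6208)  len=1.0852
  (v0,v10,v11) [+-+] → (-1.3195, 0.509695, -0.6208)–(-1.5142, 0, -0.6208)  len=0.5456
  (v11,v10,v2) [+-+] → (-1.5142, 0, -0.6208)–(-1.3195, -0.509695, -0.6208)  len=0.5456
  (v7,v1,v8) [-+-] → (0.552136, 1.27706, -0.6208)–(1.3195, 0.509695, -0.6208)  len=1.0852
  (v3,v2,v6) [++-] → (-0.552136, -1.27706, -0.6208)–(0.552136, -1.27706, -0.6208)  len=1.1043
  (v3,v6,v8) [+--] → (0.552136, -1.27706, -0.6208)–(1.3195, -0.509695, -0.6208)  len=1.0852
  (v3,v8,v9) [+-+] → (1.3195, -0.509695, -0.6208)–(1.5142, 0, -0.6208)  len=0.5456
  (v6,v2,v10) [-+-] → (-0.552136, -1.27706, -0.6208)–(-1.3195, -0.509695, -0.6208)  len=1.0852
  (v9,v8,v1) [+-+] → (1.5142, 0, -0.6208)–(1.3195, 0.509695, -0.6208)  len=0.5456

Chained into 1 loop(s):
  loop 1: 10 segments, perimeter = 8.7319
Total perimeter = 8.732


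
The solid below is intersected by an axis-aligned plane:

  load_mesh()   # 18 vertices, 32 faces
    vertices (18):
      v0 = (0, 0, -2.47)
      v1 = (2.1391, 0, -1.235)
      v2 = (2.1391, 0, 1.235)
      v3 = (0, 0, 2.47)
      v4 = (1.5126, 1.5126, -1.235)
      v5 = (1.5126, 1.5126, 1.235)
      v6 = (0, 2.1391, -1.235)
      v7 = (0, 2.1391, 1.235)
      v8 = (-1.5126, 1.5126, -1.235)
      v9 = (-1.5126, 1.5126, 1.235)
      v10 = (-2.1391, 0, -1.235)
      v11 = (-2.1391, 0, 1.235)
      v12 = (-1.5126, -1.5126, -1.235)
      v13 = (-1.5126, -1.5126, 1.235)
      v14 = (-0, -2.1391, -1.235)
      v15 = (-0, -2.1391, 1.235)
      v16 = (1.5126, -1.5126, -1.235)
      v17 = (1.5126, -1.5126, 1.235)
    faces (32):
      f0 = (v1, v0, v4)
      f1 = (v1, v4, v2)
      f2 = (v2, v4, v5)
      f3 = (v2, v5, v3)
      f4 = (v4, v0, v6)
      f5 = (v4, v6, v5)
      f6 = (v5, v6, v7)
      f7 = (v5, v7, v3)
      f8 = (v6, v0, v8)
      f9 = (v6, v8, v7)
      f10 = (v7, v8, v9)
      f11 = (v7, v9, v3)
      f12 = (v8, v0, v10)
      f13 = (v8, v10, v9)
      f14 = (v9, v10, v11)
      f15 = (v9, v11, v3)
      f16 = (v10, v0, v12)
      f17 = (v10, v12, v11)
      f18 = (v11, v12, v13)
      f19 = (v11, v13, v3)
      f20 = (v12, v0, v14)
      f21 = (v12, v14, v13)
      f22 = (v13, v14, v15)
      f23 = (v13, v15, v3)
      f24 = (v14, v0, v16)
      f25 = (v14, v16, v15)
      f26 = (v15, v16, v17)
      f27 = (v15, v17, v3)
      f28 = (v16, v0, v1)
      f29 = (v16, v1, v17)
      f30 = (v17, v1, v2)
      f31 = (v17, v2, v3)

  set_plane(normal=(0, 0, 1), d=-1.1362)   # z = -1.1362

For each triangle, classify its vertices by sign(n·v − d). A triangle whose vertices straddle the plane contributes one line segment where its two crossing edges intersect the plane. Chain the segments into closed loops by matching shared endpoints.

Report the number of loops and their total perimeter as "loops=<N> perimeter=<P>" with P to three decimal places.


loops=1 perimeter=13.098

Straddling triangles (16 of 32):
  (v1,v4,v2) [--+] → (1.53766, 1.4521, -1.1362)–(2.1391, 0, -1.1362)  len=1.5717
  (v2,v4,v5) [+-+] → (1.53766, 1.4521, -1.1362)–(1.5126, 1.5126, -1.1362)  len=0.0655
  (v4,v6,v5) [--+] → (0.060504, 2.11404, -1.1362)–(1.5126, 1.5126, -1.1362)  len=1.5717
  (v5,v6,v7) [+-+] → (0.060504, 2.11404, -1.1362)–(0, 2.1391, -1.1362)  len=0.0655
  (v6,v8,v7) [--+] → (-1.4521, 1.53766, -1.1362)–(0, 2.1391, -1.1362)  len=1.5717
  (v7,v8,v9) [+-+] → (-1.4521, 1.53766, -1.1362)–(-1.5126, 1.5126, -1.1362)  len=0.0655
  (v8,v10,v9) [--+] → (-2.11404, 0.060504, -1.1362)–(-1.5126, 1.5126, -1.1362)  len=1.5717
  (v9,v10,v11) [+-+] → (-2.11404, 0.060504, -1.1362)–(-2.1391, 0, -1.1362)  len=0.0655
  (v10,v12,v11) [--+] → (-1.53766, -1.4521, -1.1362)–(-2.1391, 0, -1.1362)  len=1.5717
  (v11,v12,v13) [+-+] → (-1.53766, -1.4521, -1.1362)–(-1.5126, -1.5126, -1.1362)  len=0.0655
  (v12,v14,v13) [--+] → (-0.060504, -2.11404, -1.1362)–(-1.5126, -1.5126, -1.1362)  len=1.5717
  (v13,v14,v15) [+-+] → (-0.060504, -2.11404, -1.1362)–(0, -2.1391, -1.1362)  len=0.0655
  (v14,v16,v15) [--+] → (1.4521, -1.53766, -1.1362)–(0, -2.1391, -1.1362)  len=1.5717
  (v15,v16,v17) [+-+] → (1.4521, -1.53766, -1.1362)–(1.5126, -1.5126, -1.1362)  len=0.0655
  (v16,v1,v17) [--+] → (2.11404, -0.060504, -1.1362)–(1.5126, -1.5126, -1.1362)  len=1.5717
  (v17,v1,v2) [+-+] → (2.11404, -0.060504, -1.1362)–(2.1391, 0, -1.1362)  len=0.0655

Chained into 1 loop(s):
  loop 1: 16 segments, perimeter = 13.0977
Total perimeter = 13.098


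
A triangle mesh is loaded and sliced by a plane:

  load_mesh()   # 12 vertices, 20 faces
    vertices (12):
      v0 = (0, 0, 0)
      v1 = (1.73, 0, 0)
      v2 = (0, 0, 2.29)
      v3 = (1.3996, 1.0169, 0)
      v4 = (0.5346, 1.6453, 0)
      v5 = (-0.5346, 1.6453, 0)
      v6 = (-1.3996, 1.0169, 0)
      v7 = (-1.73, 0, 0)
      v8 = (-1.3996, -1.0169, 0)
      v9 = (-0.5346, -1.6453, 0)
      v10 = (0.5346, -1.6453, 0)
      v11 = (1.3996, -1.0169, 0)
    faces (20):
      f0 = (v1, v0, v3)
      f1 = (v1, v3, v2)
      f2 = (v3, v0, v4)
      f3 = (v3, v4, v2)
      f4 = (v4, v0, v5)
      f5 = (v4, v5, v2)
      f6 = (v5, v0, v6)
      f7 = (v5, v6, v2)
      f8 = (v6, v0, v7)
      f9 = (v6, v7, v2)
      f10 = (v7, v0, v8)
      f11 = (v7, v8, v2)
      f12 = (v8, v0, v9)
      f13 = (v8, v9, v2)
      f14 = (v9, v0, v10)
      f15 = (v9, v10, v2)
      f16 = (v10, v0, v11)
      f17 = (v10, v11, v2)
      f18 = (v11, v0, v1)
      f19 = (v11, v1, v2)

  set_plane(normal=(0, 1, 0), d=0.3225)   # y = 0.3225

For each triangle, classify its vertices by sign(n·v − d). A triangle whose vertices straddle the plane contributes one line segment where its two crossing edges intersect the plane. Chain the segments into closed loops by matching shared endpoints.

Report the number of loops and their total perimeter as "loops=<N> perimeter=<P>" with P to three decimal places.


Straddling triangles (10 of 20):
  (v1,v0,v3) [--+] → (0.44387, 0.3225, 0)–(1.62522, 0.3225, 0)  len=1.1813
  (v1,v3,v2) [-+-] → (1.62522, 0.3225, 0)–(0.44387, 0.3225, 1.56375)  len=1.9598
  (v3,v0,v4) [+-+] → (0.44387, 0.3225, 0)–(0.104788, 0.3225, 0)  len=0.3391
  (v3,v4,v2) [++-] → (0.104788, 0.3225, 1.84113)–(0.44387, 0.3225, 1.56375)  len=0.4381
  (v4,v0,v5) [+-+] → (0.104788, 0.3225, 0)–(-0.104788, 0.3225, 0)  len=0.2096
  (v4,v5,v2) [++-] → (-0.104788, 0.3225, 1.84113)–(0.104788, 0.3225, 1.84113)  len=0.2096
  (v5,v0,v6) [+-+] → (-0.104788, 0.3225, 0)–(-0.44387, 0.3225, 0)  len=0.3391
  (v5,v6,v2) [++-] → (-0.44387, 0.3225, 1.56375)–(-0.104788, 0.3225, 1.84113)  len=0.4381
  (v6,v0,v7) [+--] → (-0.44387, 0.3225, 0)–(-1.62522, 0.3225, 0)  len=1.1813
  (v6,v7,v2) [+--] → (-1.62522, 0.3225, 0)–(-0.44387, 0.3225, 1.56375)  len=1.9598

Chained into 1 loop(s):
  loop 1: 10 segments, perimeter = 8.2558
Total perimeter = 8.256

loops=1 perimeter=8.256


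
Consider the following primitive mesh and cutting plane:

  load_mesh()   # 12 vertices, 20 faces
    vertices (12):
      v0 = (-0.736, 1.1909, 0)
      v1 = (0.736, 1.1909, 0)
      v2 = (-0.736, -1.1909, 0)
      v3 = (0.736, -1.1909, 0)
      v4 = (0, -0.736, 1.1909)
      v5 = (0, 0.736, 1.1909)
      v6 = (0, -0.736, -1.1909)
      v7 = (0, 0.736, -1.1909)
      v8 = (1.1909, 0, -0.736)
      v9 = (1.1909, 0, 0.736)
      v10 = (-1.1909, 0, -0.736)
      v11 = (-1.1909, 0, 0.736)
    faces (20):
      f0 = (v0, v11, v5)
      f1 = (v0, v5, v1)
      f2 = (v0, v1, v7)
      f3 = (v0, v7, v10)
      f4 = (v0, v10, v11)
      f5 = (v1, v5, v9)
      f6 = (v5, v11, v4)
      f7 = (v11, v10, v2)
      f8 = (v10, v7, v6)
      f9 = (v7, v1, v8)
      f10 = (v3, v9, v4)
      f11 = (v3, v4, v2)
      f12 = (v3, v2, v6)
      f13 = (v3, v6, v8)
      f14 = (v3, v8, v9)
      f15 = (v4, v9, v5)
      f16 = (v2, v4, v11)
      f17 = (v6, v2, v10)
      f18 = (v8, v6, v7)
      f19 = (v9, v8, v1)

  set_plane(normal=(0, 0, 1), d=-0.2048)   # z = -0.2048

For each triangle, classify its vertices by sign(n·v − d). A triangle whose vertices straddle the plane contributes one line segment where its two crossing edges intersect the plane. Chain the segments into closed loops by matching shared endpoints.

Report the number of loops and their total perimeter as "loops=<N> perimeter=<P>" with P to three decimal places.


loops=1 perimeter=7.550

Straddling triangles (10 of 20):
  (v0,v1,v7) [++-] → (0.60943, 1.11267, -0.2048)–(-0.60943, 1.11267, -0.2048)  len=1.2189
  (v0,v7,v10) [+--] → (-0.60943, 1.11267, -0.2048)–(-0.862581, 0.859519, -0.2048)  len=0.3580
  (v0,v10,v11) [+-+] → (-0.862581, 0.859519, -0.2048)–(-1.1909, 0, -0.2048)  len=0.9201
  (v11,v10,v2) [+-+] → (-1.1909, 0, -0.2048)–(-0.862581, -0.859519, -0.2048)  len=0.9201
  (v7,v1,v8) [-+-] → (0.60943, 1.11267, -0.2048)–(0.862581, 0.859519, -0.2048)  len=0.3580
  (v3,v2,v6) [++-] → (-0.60943, -1.11267, -0.2048)–(0.60943, -1.11267, -0.2048)  len=1.2189
  (v3,v6,v8) [+--] → (0.60943, -1.11267, -0.2048)–(0.862581, -0.859519, -0.2048)  len=0.3580
  (v3,v8,v9) [+-+] → (0.862581, -0.859519, -0.2048)–(1.1909, 0, -0.2048)  len=0.9201
  (v6,v2,v10) [-+-] → (-0.60943, -1.11267, -0.2048)–(-0.862581, -0.859519, -0.2048)  len=0.3580
  (v9,v8,v1) [+-+] → (1.1909, 0, -0.2048)–(0.862581, 0.859519, -0.2048)  len=0.9201

Chained into 1 loop(s):
  loop 1: 10 segments, perimeter = 7.5501
Total perimeter = 7.550


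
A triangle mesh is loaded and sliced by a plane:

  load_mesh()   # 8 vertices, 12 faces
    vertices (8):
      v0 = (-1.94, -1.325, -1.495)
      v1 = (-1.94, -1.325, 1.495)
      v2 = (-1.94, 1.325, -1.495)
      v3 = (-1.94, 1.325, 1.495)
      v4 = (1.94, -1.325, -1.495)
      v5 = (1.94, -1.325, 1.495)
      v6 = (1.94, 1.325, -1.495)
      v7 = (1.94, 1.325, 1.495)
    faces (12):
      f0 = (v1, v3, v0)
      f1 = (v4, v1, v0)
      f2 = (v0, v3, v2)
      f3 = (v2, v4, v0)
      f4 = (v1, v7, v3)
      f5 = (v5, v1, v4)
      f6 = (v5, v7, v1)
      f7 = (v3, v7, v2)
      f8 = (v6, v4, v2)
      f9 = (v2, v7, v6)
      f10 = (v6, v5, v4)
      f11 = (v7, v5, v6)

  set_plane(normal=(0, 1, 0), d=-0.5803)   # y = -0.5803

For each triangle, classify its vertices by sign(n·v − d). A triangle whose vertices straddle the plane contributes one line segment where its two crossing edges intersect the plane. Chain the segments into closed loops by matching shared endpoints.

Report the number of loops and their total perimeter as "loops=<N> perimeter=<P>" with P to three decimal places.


Straddling triangles (8 of 12):
  (v1,v3,v0) [-+-] → (-1.94, -0.5803, 1.495)–(-1.94, -0.5803, -0.654754)  len=2.1498
  (v0,v3,v2) [-++] → (-1.94, -0.5803, -0.654754)–(-1.94, -0.5803, -1.495)  len=0.8402
  (v2,v4,v0) [+--] → (0.849647, -0.5803, -1.495)–(-1.94, -0.5803, -1.495)  len=2.7896
  (v1,v7,v3) [-++] → (-0.849647, -0.5803, 1.495)–(-1.94, -0.5803, 1.495)  len=1.0904
  (v5,v7,v1) [-+-] → (1.94, -0.5803, 1.495)–(-0.849647, -0.5803, 1.495)  len=2.7896
  (v6,v4,v2) [+-+] → (1.94, -0.5803, -1.495)–(0.849647, -0.5803, -1.495)  len=1.0904
  (v6,v5,v4) [+--] → (1.94, -0.5803, 0.654754)–(1.94, -0.5803, -1.495)  len=2.1498
  (v7,v5,v6) [+-+] → (1.94, -0.5803, 1.495)–(1.94, -0.5803, 0.654754)  len=0.8402

Chained into 1 loop(s):
  loop 1: 8 segments, perimeter = 13.7400
Total perimeter = 13.740

loops=1 perimeter=13.740


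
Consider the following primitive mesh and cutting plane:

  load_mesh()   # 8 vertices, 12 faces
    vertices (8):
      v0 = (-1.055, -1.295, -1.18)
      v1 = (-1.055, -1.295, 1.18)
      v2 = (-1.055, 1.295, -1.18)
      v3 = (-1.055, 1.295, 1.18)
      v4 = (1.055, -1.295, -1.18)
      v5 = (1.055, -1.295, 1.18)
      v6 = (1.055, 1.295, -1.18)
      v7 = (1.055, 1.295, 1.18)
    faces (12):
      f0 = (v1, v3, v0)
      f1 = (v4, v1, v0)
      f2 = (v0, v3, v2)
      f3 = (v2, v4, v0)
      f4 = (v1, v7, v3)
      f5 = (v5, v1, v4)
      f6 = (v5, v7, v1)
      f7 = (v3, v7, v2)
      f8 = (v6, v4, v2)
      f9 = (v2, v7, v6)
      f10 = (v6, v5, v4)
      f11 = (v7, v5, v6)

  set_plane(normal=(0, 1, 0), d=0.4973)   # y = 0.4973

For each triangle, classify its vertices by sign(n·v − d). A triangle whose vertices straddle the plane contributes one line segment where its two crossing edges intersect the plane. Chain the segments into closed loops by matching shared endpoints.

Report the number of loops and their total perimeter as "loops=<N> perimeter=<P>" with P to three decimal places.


loops=1 perimeter=8.940

Straddling triangles (8 of 12):
  (v1,v3,v0) [-+-] → (-1.055, 0.4973, 1.18)–(-1.055, 0.4973, 0.453138)  len=0.7269
  (v0,v3,v2) [-++] → (-1.055, 0.4973, 0.453138)–(-1.055, 0.4973, -1.18)  len=1.6331
  (v2,v4,v0) [+--] → (-0.405136, 0.4973, -1.18)–(-1.055, 0.4973, -1.18)  len=0.6499
  (v1,v7,v3) [-++] → (0.405136, 0.4973, 1.18)–(-1.055, 0.4973, 1.18)  len=1.4601
  (v5,v7,v1) [-+-] → (1.055, 0.4973, 1.18)–(0.405136, 0.4973, 1.18)  len=0.6499
  (v6,v4,v2) [+-+] → (1.055, 0.4973, -1.18)–(-0.405136, 0.4973, -1.18)  len=1.4601
  (v6,v5,v4) [+--] → (1.055, 0.4973, -0.453138)–(1.055, 0.4973, -1.18)  len=0.7269
  (v7,v5,v6) [+-+] → (1.055, 0.4973, 1.18)–(1.055, 0.4973, -0.453138)  len=1.6331

Chained into 1 loop(s):
  loop 1: 8 segments, perimeter = 8.9400
Total perimeter = 8.940


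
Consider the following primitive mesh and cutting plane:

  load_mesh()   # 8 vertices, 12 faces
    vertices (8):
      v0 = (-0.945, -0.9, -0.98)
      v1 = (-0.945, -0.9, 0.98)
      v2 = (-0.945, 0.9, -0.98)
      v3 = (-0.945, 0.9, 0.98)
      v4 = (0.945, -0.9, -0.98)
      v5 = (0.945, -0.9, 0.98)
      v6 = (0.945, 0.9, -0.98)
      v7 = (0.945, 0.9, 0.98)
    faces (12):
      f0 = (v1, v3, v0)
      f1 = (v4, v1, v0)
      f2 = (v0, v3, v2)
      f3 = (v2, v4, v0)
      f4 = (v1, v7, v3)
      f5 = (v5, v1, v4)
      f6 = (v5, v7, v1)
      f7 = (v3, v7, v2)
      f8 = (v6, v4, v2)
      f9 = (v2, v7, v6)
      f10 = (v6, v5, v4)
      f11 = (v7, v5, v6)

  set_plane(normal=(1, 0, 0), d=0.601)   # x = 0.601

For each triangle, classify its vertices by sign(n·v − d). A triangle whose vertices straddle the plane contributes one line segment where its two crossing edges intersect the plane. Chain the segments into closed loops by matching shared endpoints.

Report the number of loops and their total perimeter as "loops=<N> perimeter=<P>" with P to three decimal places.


Straddling triangles (8 of 12):
  (v4,v1,v0) [+--] → (0.601, -0.9, -0.623259)–(0.601, -0.9, -0.98)  len=0.3567
  (v2,v4,v0) [-+-] → (0.601, -0.572381, -0.98)–(0.601, -0.9, -0.98)  len=0.3276
  (v1,v7,v3) [-+-] → (0.601, 0.572381, 0.98)–(0.601, 0.9, 0.98)  len=0.3276
  (v5,v1,v4) [+-+] → (0.601, -0.9, 0.98)–(0.601, -0.9, -0.623259)  len=1.6033
  (v5,v7,v1) [++-] → (0.601, 0.572381, 0.98)–(0.601, -0.9, 0.98)  len=1.4724
  (v3,v7,v2) [-+-] → (0.601, 0.9, 0.98)–(0.601, 0.9, 0.623259)  len=0.3567
  (v6,v4,v2) [++-] → (0.601, -0.572381, -0.98)–(0.601, 0.9, -0.98)  len=1.4724
  (v2,v7,v6) [-++] → (0.601, 0.9, 0.623259)–(0.601, 0.9, -0.98)  len=1.6033

Chained into 1 loop(s):
  loop 1: 8 segments, perimeter = 7.5200
Total perimeter = 7.520

loops=1 perimeter=7.520


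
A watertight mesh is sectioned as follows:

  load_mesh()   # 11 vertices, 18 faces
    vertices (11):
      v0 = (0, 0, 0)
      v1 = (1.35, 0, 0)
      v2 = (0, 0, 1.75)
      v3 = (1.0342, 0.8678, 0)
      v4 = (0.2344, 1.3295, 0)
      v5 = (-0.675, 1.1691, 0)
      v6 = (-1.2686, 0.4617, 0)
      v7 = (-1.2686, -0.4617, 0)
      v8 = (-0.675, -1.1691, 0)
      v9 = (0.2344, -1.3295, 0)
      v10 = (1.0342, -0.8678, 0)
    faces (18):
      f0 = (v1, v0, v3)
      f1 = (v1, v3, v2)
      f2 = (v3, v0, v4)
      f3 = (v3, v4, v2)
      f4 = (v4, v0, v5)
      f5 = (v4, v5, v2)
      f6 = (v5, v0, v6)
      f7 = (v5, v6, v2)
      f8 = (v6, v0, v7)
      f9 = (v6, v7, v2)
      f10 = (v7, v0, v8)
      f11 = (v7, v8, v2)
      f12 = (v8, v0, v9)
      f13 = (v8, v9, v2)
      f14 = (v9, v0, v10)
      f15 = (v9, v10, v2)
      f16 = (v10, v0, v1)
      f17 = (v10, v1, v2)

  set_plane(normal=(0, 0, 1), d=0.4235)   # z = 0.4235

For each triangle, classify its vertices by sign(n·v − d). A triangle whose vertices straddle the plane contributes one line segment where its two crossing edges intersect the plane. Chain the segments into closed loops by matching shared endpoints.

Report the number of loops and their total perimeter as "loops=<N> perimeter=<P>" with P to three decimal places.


Straddling triangles (9 of 18):
  (v1,v3,v2) [--+] → (0.783924, 0.657792, 0.4235)–(1.0233, 0, 0.4235)  len=0.7000
  (v3,v4,v2) [--+] → (0.177675, 1.00776, 0.4235)–(0.783924, 0.657792, 0.4235)  len=0.7000
  (v4,v5,v2) [--+] → (-0.51165, 0.886178, 0.4235)–(0.177675, 1.00776, 0.4235)  len=0.7000
  (v5,v6,v2) [--+] → (-0.961599, 0.349969, 0.4235)–(-0.51165, 0.886178, 0.4235)  len=0.7000
  (v6,v7,v2) [--+] → (-0.961599, -0.349969, 0.4235)–(-0.961599, 0.349969, 0.4235)  len=0.6999
  (v7,v8,v2) [--+] → (-0.51165, -0.886178, 0.4235)–(-0.961599, -0.349969, 0.4235)  len=0.7000
  (v8,v9,v2) [--+] → (0.177675, -1.00776, 0.4235)–(-0.51165, -0.886178, 0.4235)  len=0.7000
  (v9,v10,v2) [--+] → (0.783924, -0.657792, 0.4235)–(0.177675, -1.00776, 0.4235)  len=0.7000
  (v10,v1,v2) [--+] → (1.0233, 0, 0.4235)–(0.783924, -0.657792, 0.4235)  len=0.7000

Chained into 1 loop(s):
  loop 1: 9 segments, perimeter = 6.2998
Total perimeter = 6.300

loops=1 perimeter=6.300
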